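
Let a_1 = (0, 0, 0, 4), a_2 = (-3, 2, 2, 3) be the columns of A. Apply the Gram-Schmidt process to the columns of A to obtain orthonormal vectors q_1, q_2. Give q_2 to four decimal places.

q_2 = (-0.7276, 0.4851, 0.4851, 0.0000)

q_1 = a_1/‖a_1‖ = (0, 0, 0, 4)/4.0000 = (0.0000, 0.0000, 0.0000, 1.0000).
r_{12} = q_1·a_2 = 3.0000.
u_2 = a_2 − 3.0000·q_1 = (-3.0000, 2.0000, 2.0000, 0.0000).
‖u_2‖ = 4.1231, so q_2 = (-0.7276, 0.4851, 0.4851, 0.0000).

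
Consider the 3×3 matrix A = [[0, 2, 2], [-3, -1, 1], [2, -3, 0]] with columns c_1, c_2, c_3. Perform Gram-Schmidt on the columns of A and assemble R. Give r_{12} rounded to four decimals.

q_1 = c_1/‖c_1‖ = (0, -3, 2)/3.6056 = (0.0000, -0.8321, 0.5547).
r_{12} = q_1·c_2 = -0.8321.

r_{12} = -0.8321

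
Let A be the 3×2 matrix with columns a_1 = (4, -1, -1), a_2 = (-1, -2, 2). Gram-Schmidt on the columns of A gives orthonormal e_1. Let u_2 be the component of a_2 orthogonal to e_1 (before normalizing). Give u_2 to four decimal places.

a_1 = (4, -1, -1); ‖a_1‖ = 4.2426, so e_1 = (0.9428, -0.2357, -0.2357).
e_1·a_2 = 0.9428·(-1) + (-0.2357)·(-2) + (-0.2357)·2 = -0.9428.
u_2 = a_2 + 0.9428·e_1 = (-0.1111, -2.2222, 1.7778).

u_2 = (-0.1111, -2.2222, 1.7778)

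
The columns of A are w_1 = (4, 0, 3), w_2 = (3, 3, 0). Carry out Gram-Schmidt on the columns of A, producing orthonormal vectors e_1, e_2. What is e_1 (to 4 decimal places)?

e_1 = (0.8000, 0.0000, 0.6000)

w_1 = (4, 0, 3); ‖w_1‖ = 5.0000, so e_1 = (0.8000, 0.0000, 0.6000).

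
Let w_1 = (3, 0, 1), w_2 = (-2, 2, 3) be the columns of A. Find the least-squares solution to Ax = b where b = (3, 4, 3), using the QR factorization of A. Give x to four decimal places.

x = (1.4720, 0.9068)

w_1 = (3, 0, 1); ‖w_1‖ = 3.1623, so e_1 = (0.9487, 0.0000, 0.3162).
e_1·w_2 = 0.9487·(-2) + 0.0000·2 + 0.3162·3 = -0.9487.
u_2 = w_2 + 0.9487·e_1 = (-1.1000, 2.0000, 3.3000).
‖u_2‖ = 4.0125, so e_2 = (-0.2741, 0.4984, 0.8224).
Qᵀb = (3.7947, 3.6386).
Back-substitute: x_2 = 3.6386/4.0125 = 0.9068.
x_1 = (3.7947 + 0.9487·0.9068)/3.1623 = 1.4720.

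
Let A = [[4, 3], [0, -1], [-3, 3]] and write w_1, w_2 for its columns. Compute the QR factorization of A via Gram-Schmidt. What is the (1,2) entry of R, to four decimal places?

q_1 = w_1/‖w_1‖ = (4, 0, -3)/5.0000 = (0.8000, 0.0000, -0.6000).
r_{12} = q_1·w_2 = 0.6000.

r_{12} = 0.6000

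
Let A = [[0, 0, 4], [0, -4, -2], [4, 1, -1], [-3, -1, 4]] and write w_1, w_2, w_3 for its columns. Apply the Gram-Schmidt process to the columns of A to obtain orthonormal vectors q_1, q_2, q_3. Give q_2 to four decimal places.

q_2 = (0.0000, -0.9988, -0.0300, -0.0400)

q_1 = w_1/‖w_1‖ = (0, 0, 4, -3)/5.0000 = (0.0000, 0.0000, 0.8000, -0.6000).
r_{12} = q_1·w_2 = 1.4000.
u_2 = w_2 − 1.4000·q_1 = (0.0000, -4.0000, -0.1200, -0.1600).
‖u_2‖ = 4.0050, so q_2 = (0.0000, -0.9988, -0.0300, -0.0400).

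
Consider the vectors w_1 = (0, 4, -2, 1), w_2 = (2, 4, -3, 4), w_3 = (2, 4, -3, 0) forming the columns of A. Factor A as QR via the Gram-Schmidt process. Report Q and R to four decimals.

Q = [[0.0000, 0.5588, 0.7218], [0.8729, -0.2661, -0.0249], [-0.4364, -0.1464, -0.3485], [0.2182, 0.7717, -0.5974]], R = [[4.5826, 5.6737, 4.8008], [0.0000, 3.5790, 0.4923], [0.0000, 0.0000, 2.3896]]

q_1 = w_1/‖w_1‖ = (0, 4, -2, 1)/4.5826 = (0.0000, 0.8729, -0.4364, 0.2182).
r_{12} = q_1·w_2 = 5.6737.
u_2 = w_2 − 5.6737·q_1 = (2.0000, -0.9524, -0.5238, 2.7619).
‖u_2‖ = 3.5790, so q_2 = (0.5588, -0.2661, -0.1464, 0.7717).
r_{13} = q_1·w_3 = 4.8008; r_{23} = q_2·w_3 = 0.4923.
u_3 = w_3 − 4.8008·q_1 − 0.4923·q_2 = (1.7249, -0.0595, -0.8327, -1.4275).
‖u_3‖ = 2.3896, so q_3 = (0.7218, -0.0249, -0.3485, -0.5974).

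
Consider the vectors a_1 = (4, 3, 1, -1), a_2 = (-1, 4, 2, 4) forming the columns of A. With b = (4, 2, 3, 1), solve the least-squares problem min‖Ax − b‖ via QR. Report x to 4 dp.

x = (0.8349, 0.2430)

e_1 = a_1/‖a_1‖ = (4, 3, 1, -1)/5.1962 = (0.7698, 0.5774, 0.1925, -0.1925).
r_{12} = e_1·a_2 = 1.1547.
u_2 = a_2 − 1.1547·e_1 = (-1.8889, 3.3333, 1.7778, 4.2222).
‖u_2‖ = 5.9722, so e_2 = (-0.3163, 0.5581, 0.2977, 0.7070).
Qᵀb = (4.6188, 1.4512).
Back-substitute: x_2 = 1.4512/5.9722 = 0.2430.
x_1 = (4.6188 − 1.1547·0.2430)/5.1962 = 0.8349.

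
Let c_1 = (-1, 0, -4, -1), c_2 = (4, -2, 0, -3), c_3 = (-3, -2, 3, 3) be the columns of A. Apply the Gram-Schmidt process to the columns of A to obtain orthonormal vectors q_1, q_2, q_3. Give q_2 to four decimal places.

c_1 = (-1, 0, -4, -1); ‖c_1‖ = 4.2426, so q_1 = (-0.2357, 0.0000, -0.9428, -0.2357).
q_1·c_2 = (-0.2357)·4 + 0.0000·(-2) + (-0.9428)·0 + (-0.2357)·(-3) = -0.2357.
u_2 = c_2 + 0.2357·q_1 = (3.9444, -2.0000, -0.2222, -3.0556).
‖u_2‖ = 5.3800, so q_2 = (0.7332, -0.3717, -0.0413, -0.5679).

q_2 = (0.7332, -0.3717, -0.0413, -0.5679)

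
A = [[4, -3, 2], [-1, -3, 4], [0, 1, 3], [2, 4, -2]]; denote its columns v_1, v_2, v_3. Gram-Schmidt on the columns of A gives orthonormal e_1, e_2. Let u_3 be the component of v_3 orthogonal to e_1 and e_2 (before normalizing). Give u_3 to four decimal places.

v_1 = (4, -1, 0, 2); ‖v_1‖ = 4.5826, so e_1 = (0.8729, -0.2182, 0.0000, 0.4364).
e_1·v_2 = 0.8729·(-3) + (-0.2182)·(-3) + 0.0000·1 + 0.4364·4 = -0.2182.
u_2 = v_2 + 0.2182·e_1 = (-2.8095, -3.0476, 1.0000, 4.0952).
‖u_2‖ = 5.9121, so e_2 = (-0.4752, -0.5155, 0.1691, 0.6927).
e_1·v_3 = 0.8729·2 + (-0.2182)·4 + 0.0000·3 + 0.4364·(-2) = 0.0000; e_2·v_3 = (-0.4752)·2 + (-0.5155)·4 + 0.1691·3 + 0.6927·(-2) = -3.8904.
u_3 = v_3 + 0.0000·e_1 + 3.8904·e_2 = (0.1512, 1.9946, 3.6580, 0.6948).

u_3 = (0.1512, 1.9946, 3.6580, 0.6948)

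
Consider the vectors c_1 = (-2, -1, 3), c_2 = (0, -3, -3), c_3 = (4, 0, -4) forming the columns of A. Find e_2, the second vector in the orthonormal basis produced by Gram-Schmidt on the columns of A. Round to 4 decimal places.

e_2 = (-0.2182, -0.8729, -0.4364)

e_1 = c_1/‖c_1‖ = (-2, -1, 3)/3.7417 = (-0.5345, -0.2673, 0.8018).
r_{12} = e_1·c_2 = -1.6036.
u_2 = c_2 + 1.6036·e_1 = (-0.8571, -3.4286, -1.7143).
‖u_2‖ = 3.9279, so e_2 = (-0.2182, -0.8729, -0.4364).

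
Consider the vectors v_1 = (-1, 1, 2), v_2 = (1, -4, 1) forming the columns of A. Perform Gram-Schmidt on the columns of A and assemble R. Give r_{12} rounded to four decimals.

r_{12} = -1.2247

v_1 = (-1, 1, 2); ‖v_1‖ = 2.4495, so e_1 = (-0.4082, 0.4082, 0.8165).
r_{12} = e_1·v_2 = -1.2247.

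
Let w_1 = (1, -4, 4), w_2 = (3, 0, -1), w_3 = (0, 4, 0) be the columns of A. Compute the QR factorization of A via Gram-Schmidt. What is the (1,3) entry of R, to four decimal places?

r_{13} = -2.7852

e_1 = w_1/‖w_1‖ = (1, -4, 4)/5.7446 = (0.1741, -0.6963, 0.6963).
r_{13} = e_1·w_3 = -2.7852.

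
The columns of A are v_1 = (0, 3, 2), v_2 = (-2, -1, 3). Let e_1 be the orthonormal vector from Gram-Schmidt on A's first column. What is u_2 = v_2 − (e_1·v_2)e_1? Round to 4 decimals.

u_2 = (-2.0000, -1.6923, 2.5385)

v_1 = (0, 3, 2); ‖v_1‖ = 3.6056, so e_1 = (0.0000, 0.8321, 0.5547).
e_1·v_2 = 0.0000·(-2) + 0.8321·(-1) + 0.5547·3 = 0.8321.
u_2 = v_2 − 0.8321·e_1 = (-2.0000, -1.6923, 2.5385).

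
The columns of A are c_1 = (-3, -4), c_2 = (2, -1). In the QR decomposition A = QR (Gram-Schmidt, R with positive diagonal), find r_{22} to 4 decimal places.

c_1 = (-3, -4); ‖c_1‖ = 5.0000, so e_1 = (-0.6000, -0.8000).
e_1·c_2 = (-0.6000)·2 + (-0.8000)·(-1) = -0.4000.
u_2 = c_2 + 0.4000·e_1 = (1.7600, -1.3200).
r_{22} = ‖u_2‖ = 2.2000.

r_{22} = 2.2000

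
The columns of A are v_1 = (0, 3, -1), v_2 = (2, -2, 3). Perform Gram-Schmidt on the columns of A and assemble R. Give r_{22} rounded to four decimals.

v_1 = (0, 3, -1); ‖v_1‖ = 3.1623, so e_1 = (0.0000, 0.9487, -0.3162).
e_1·v_2 = 0.0000·2 + 0.9487·(-2) + (-0.3162)·3 = -2.8460.
u_2 = v_2 + 2.8460·e_1 = (2.0000, 0.7000, 2.1000).
r_{22} = ‖u_2‖ = 2.9833.

r_{22} = 2.9833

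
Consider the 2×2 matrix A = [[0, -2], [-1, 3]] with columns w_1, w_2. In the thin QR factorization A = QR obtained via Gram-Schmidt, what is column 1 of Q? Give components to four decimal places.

q_1 = w_1/‖w_1‖ = (0, -1)/1.0000 = (0.0000, -1.0000).

q_1 = (0.0000, -1.0000)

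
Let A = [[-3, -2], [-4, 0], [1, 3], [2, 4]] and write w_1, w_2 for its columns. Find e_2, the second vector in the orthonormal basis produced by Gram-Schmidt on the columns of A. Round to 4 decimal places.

w_1 = (-3, -4, 1, 2); ‖w_1‖ = 5.4772, so e_1 = (-0.5477, -0.7303, 0.1826, 0.3651).
e_1·w_2 = (-0.5477)·(-2) + (-0.7303)·0 + 0.1826·3 + 0.3651·4 = 3.1038.
u_2 = w_2 − 3.1038·e_1 = (-0.3000, 2.2667, 2.4333, 2.8667).
‖u_2‖ = 4.4008, so e_2 = (-0.0682, 0.5151, 0.5529, 0.6514).

e_2 = (-0.0682, 0.5151, 0.5529, 0.6514)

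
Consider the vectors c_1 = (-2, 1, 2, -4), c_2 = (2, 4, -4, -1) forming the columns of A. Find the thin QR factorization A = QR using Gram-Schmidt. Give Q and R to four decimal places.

Q = [[-0.4000, 0.2786], [0.2000, 0.6899], [0.4000, -0.6103], [-0.8000, -0.2720]], R = [[5.0000, -0.8000], [0.0000, 6.0299]]

c_1 = (-2, 1, 2, -4); ‖c_1‖ = 5.0000, so e_1 = (-0.4000, 0.2000, 0.4000, -0.8000).
e_1·c_2 = (-0.4000)·2 + 0.2000·4 + 0.4000·(-4) + (-0.8000)·(-1) = -0.8000.
u_2 = c_2 + 0.8000·e_1 = (1.6800, 4.1600, -3.6800, -1.6400).
‖u_2‖ = 6.0299, so e_2 = (0.2786, 0.6899, -0.6103, -0.2720).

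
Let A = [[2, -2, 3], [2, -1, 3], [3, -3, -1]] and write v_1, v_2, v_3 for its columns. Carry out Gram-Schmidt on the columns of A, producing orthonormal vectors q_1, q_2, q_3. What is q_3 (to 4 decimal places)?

v_1 = (2, 2, 3); ‖v_1‖ = 4.1231, so q_1 = (0.4851, 0.4851, 0.7276).
q_1·v_2 = 0.4851·(-2) + 0.4851·(-1) + 0.7276·(-3) = -3.6380.
u_2 = v_2 + 3.6380·q_1 = (-0.2353, 0.7647, -0.3529).
‖u_2‖ = 0.8745, so q_2 = (-0.2691, 0.8745, -0.4036).
q_1·v_3 = 0.4851·3 + 0.4851·3 + 0.7276·(-1) = 2.1828; q_2·v_3 = (-0.2691)·3 + 0.8745·3 + (-0.4036)·(-1) = 2.2198.
u_3 = v_3 − 2.1828·q_1 − 2.2198·q_2 = (2.5385, 0.0000, -1.6923).
‖u_3‖ = 3.0509, so q_3 = (0.8321, 0.0000, -0.5547).

q_3 = (0.8321, 0.0000, -0.5547)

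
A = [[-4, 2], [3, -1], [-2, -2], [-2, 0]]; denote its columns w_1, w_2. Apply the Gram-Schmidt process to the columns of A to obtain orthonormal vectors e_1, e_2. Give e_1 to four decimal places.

e_1 = (-0.6963, 0.5222, -0.3482, -0.3482)

w_1 = (-4, 3, -2, -2); ‖w_1‖ = 5.7446, so e_1 = (-0.6963, 0.5222, -0.3482, -0.3482).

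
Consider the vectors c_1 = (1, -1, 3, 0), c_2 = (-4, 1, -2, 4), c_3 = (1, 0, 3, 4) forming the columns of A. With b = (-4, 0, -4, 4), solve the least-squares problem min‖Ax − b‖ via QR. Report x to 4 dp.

e_1 = c_1/‖c_1‖ = (1, -1, 3, 0)/3.3166 = (0.3015, -0.3015, 0.9045, 0.0000).
r_{12} = e_1·c_2 = -3.3166.
u_2 = c_2 + 3.3166·e_1 = (-3.0000, 0.0000, 1.0000, 4.0000).
‖u_2‖ = 5.0990, so e_2 = (-0.5883, 0.0000, 0.1961, 0.7845).
r_{13} = e_1·c_3 = 3.0151; r_{23} = e_2·c_3 = 3.1379.
u_3 = c_3 − 3.0151·e_1 − 3.1379·e_2 = (1.9371, 0.9091, -0.3427, 1.5385).
‖u_3‖ = 2.6576, so e_3 = (0.7289, 0.3421, -0.1289, 0.5789).
Qᵀb = (-4.8242, 4.7068, -0.0842).
Back-substitute: x_3 = -0.0842/2.6576 = -0.0317.
x_2 = (4.7068 − 3.1379·(-0.0317))/5.0990 = 0.9426.
x_1 = (-4.8242 + 3.3166·0.9426 − 3.0151·(-0.0317))/3.3166 = -0.4832.

x = (-0.4832, 0.9426, -0.0317)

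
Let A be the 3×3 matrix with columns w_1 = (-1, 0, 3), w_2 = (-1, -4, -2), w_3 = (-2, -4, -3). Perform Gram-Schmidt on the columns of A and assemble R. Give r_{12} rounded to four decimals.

r_{12} = -1.5811

w_1 = (-1, 0, 3); ‖w_1‖ = 3.1623, so e_1 = (-0.3162, 0.0000, 0.9487).
r_{12} = e_1·w_2 = -1.5811.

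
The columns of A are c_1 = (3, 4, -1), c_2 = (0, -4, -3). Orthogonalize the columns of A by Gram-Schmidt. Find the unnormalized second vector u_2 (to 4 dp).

c_1 = (3, 4, -1); ‖c_1‖ = 5.0990, so e_1 = (0.5883, 0.7845, -0.1961).
e_1·c_2 = 0.5883·0 + 0.7845·(-4) + (-0.1961)·(-3) = -2.5495.
u_2 = c_2 + 2.5495·e_1 = (1.5000, -2.0000, -3.5000).

u_2 = (1.5000, -2.0000, -3.5000)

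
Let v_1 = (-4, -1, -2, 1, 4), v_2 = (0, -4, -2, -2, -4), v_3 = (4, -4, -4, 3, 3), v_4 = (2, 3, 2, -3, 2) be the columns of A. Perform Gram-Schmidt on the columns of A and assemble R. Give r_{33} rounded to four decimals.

v_1 = (-4, -1, -2, 1, 4); ‖v_1‖ = 6.1644, so q_1 = (-0.6489, -0.1622, -0.3244, 0.1622, 0.6489).
q_1·v_2 = (-0.6489)·0 + (-0.1622)·(-4) + (-0.3244)·(-2) + 0.1622·(-2) + 0.6489·(-4) = -1.6222.
u_2 = v_2 + 1.6222·q_1 = (-1.0526, -4.2632, -2.5263, -1.7368, -2.9474).
‖u_2‖ = 6.1130, so q_2 = (-0.1722, -0.6974, -0.4133, -0.2841, -0.4821).
q_1·v_3 = (-0.6489)·4 + (-0.1622)·(-4) + (-0.3244)·(-4) + 0.1622·3 + 0.6489·3 = 1.7844; q_2·v_3 = (-0.1722)·4 + (-0.6974)·(-4) + (-0.4133)·(-4) + (-0.2841)·3 + (-0.4821)·3 = 1.4551.
u_3 = v_3 − 1.7844·q_1 − 1.4551·q_2 = (5.4085, -2.6958, -2.8197, 3.1239, 2.5437).
r_{33} = ‖u_3‖ = 7.7909.

r_{33} = 7.7909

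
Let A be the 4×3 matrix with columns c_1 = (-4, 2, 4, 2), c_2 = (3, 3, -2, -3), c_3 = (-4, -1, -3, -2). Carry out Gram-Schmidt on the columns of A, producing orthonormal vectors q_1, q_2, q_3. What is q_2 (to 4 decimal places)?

q_2 = (0.2182, 0.8729, 0.0000, -0.4364)

q_1 = c_1/‖c_1‖ = (-4, 2, 4, 2)/6.3246 = (-0.6325, 0.3162, 0.6325, 0.3162).
r_{12} = q_1·c_2 = -3.1623.
u_2 = c_2 + 3.1623·q_1 = (1.0000, 4.0000, 0.0000, -2.0000).
‖u_2‖ = 4.5826, so q_2 = (0.2182, 0.8729, 0.0000, -0.4364).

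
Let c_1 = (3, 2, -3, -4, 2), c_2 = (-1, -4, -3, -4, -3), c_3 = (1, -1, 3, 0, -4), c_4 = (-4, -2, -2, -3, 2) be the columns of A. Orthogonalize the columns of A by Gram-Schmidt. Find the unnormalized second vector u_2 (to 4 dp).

c_1 = (3, 2, -3, -4, 2); ‖c_1‖ = 6.4807, so e_1 = (0.4629, 0.3086, -0.4629, -0.6172, 0.3086).
e_1·c_2 = 0.4629·(-1) + 0.3086·(-4) + (-0.4629)·(-3) + (-0.6172)·(-4) + 0.3086·(-3) = 1.2344.
u_2 = c_2 − 1.2344·e_1 = (-1.5714, -4.3810, -2.4286, -3.2381, -3.3810).

u_2 = (-1.5714, -4.3810, -2.4286, -3.2381, -3.3810)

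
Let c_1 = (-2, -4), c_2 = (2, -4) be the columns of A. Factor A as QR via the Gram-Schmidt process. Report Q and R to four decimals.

Q = [[-0.4472, 0.8944], [-0.8944, -0.4472]], R = [[4.4721, 2.6833], [0.0000, 3.5777]]

c_1 = (-2, -4); ‖c_1‖ = 4.4721, so q_1 = (-0.4472, -0.8944).
q_1·c_2 = (-0.4472)·2 + (-0.8944)·(-4) = 2.6833.
u_2 = c_2 − 2.6833·q_1 = (3.2000, -1.6000).
‖u_2‖ = 3.5777, so q_2 = (0.8944, -0.4472).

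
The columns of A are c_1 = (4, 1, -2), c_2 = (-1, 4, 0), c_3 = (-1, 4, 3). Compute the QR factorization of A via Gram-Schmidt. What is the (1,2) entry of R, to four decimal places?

r_{12} = 0.0000

q_1 = c_1/‖c_1‖ = (4, 1, -2)/4.5826 = (0.8729, 0.2182, -0.4364).
r_{12} = q_1·c_2 = 0.0000.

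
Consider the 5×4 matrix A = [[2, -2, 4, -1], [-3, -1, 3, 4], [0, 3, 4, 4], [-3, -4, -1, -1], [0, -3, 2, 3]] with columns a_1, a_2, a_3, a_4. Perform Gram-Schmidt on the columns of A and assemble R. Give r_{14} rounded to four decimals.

r_{14} = -2.3452

a_1 = (2, -3, 0, -3, 0); ‖a_1‖ = 4.6904, so q_1 = (0.4264, -0.6396, 0.0000, -0.6396, 0.0000).
r_{14} = q_1·a_4 = -2.3452.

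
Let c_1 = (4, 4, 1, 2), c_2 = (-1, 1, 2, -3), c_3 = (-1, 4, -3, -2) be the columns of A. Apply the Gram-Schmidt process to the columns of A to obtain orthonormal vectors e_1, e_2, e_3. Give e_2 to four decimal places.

c_1 = (4, 4, 1, 2); ‖c_1‖ = 6.0828, so e_1 = (0.6576, 0.6576, 0.1644, 0.3288).
e_1·c_2 = 0.6576·(-1) + 0.6576·1 + 0.1644·2 + 0.3288·(-3) = -0.6576.
u_2 = c_2 + 0.6576·e_1 = (-0.5676, 1.4324, 2.1081, -2.7838).
‖u_2‖ = 3.8167, so e_2 = (-0.1487, 0.3753, 0.5523, -0.7294).

e_2 = (-0.1487, 0.3753, 0.5523, -0.7294)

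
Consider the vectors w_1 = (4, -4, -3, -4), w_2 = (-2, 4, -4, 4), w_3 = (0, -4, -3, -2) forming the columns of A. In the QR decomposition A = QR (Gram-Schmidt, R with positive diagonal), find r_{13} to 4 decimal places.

r_{13} = 4.3710

e_1 = w_1/‖w_1‖ = (4, -4, -3, -4)/7.5498 = (0.5298, -0.5298, -0.3974, -0.5298).
r_{13} = e_1·w_3 = 4.3710.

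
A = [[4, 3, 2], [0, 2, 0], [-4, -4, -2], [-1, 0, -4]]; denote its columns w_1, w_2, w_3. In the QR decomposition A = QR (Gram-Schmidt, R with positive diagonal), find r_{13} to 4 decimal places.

w_1 = (4, 0, -4, -1); ‖w_1‖ = 5.7446, so e_1 = (0.6963, 0.0000, -0.6963, -0.1741).
r_{13} = e_1·w_3 = 3.4816.

r_{13} = 3.4816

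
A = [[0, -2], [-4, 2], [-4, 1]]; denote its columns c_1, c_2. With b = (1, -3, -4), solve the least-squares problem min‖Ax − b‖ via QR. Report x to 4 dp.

x = (0.7500, -0.3333)

c_1 = (0, -4, -4); ‖c_1‖ = 5.6569, so q_1 = (0.0000, -0.7071, -0.7071).
q_1·c_2 = 0.0000·(-2) + (-0.7071)·2 + (-0.7071)·1 = -2.1213.
u_2 = c_2 + 2.1213·q_1 = (-2.0000, 0.5000, -0.5000).
‖u_2‖ = 2.1213, so q_2 = (-0.9428, 0.2357, -0.2357).
Qᵀb = (4.9497, -0.7071).
Back-substitute: x_2 = -0.7071/2.1213 = -0.3333.
x_1 = (4.9497 + 2.1213·(-0.3333))/5.6569 = 0.7500.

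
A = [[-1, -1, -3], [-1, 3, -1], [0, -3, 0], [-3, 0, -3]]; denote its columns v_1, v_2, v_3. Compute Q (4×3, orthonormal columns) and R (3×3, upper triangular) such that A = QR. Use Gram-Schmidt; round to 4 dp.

e_1 = v_1/‖v_1‖ = (-1, -1, 0, -3)/3.3166 = (-0.3015, -0.3015, 0.0000, -0.9045).
r_{12} = e_1·v_2 = -0.6030.
u_2 = v_2 + 0.6030·e_1 = (-1.1818, 2.8182, -3.0000, -0.5455).
‖u_2‖ = 4.3170, so e_2 = (-0.2738, 0.6528, -0.6949, -0.1264).
r_{13} = e_1·v_3 = 3.9196; r_{23} = e_2·v_3 = 0.5475.
u_3 = v_3 − 3.9196·e_1 − 0.5475·e_2 = (-1.6683, -0.1756, 0.3805, 0.6146).
‖u_3‖ = 1.8266, so e_3 = (-0.9133, -0.0961, 0.2083, 0.3365).

Q = [[-0.3015, -0.2738, -0.9133], [-0.3015, 0.6528, -0.0961], [0.0000, -0.6949, 0.2083], [-0.9045, -0.1264, 0.3365]], R = [[3.3166, -0.6030, 3.9196], [0.0000, 4.3170, 0.5475], [0.0000, 0.0000, 1.8266]]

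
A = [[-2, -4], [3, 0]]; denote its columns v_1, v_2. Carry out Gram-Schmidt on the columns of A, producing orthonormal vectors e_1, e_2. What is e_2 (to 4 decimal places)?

v_1 = (-2, 3); ‖v_1‖ = 3.6056, so e_1 = (-0.5547, 0.8321).
e_1·v_2 = (-0.5547)·(-4) + 0.8321·0 = 2.2188.
u_2 = v_2 − 2.2188·e_1 = (-2.7692, -1.8462).
‖u_2‖ = 3.3282, so e_2 = (-0.8321, -0.5547).

e_2 = (-0.8321, -0.5547)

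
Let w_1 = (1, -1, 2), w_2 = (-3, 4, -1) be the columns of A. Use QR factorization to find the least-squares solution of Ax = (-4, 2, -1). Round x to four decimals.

w_1 = (1, -1, 2); ‖w_1‖ = 2.4495, so e_1 = (0.4082, -0.4082, 0.8165).
e_1·w_2 = 0.4082·(-3) + (-0.4082)·4 + 0.8165·(-1) = -3.6742.
u_2 = w_2 + 3.6742·e_1 = (-1.5000, 2.5000, 2.0000).
‖u_2‖ = 3.5355, so e_2 = (-0.4243, 0.7071, 0.5657).
Qᵀb = (-3.2660, 2.5456).
Back-substitute: x_2 = 2.5456/3.5355 = 0.7200.
x_1 = (-3.2660 + 3.6742·0.7200)/2.4495 = -0.2533.

x = (-0.2533, 0.7200)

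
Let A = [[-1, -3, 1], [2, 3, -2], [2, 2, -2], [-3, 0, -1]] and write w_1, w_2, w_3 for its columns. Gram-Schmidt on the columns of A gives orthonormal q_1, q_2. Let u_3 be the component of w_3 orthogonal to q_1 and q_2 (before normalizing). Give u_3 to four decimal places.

q_1 = w_1/‖w_1‖ = (-1, 2, 2, -3)/4.2426 = (-0.2357, 0.4714, 0.4714, -0.7071).
r_{12} = q_1·w_2 = 3.0641.
u_2 = w_2 − 3.0641·q_1 = (-2.2778, 1.5556, 0.5556, 2.1667).
‖u_2‖ = 3.5512, so q_2 = (-0.6414, 0.4380, 0.1564, 0.6101).
r_{13} = q_1·w_3 = -1.4142; r_{23} = q_2·w_3 = -2.4405.
u_3 = w_3 + 1.4142·q_1 + 2.4405·q_2 = (-0.8987, -0.2643, -0.9515, -0.5110).

u_3 = (-0.8987, -0.2643, -0.9515, -0.5110)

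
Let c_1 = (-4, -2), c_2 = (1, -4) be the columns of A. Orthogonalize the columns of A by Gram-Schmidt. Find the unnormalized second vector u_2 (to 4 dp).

u_2 = (1.8000, -3.6000)

q_1 = c_1/‖c_1‖ = (-4, -2)/4.4721 = (-0.8944, -0.4472).
r_{12} = q_1·c_2 = 0.8944.
u_2 = c_2 − 0.8944·q_1 = (1.8000, -3.6000).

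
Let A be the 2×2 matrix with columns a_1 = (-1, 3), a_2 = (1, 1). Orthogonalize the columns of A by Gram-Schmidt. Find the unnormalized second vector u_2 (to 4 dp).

e_1 = a_1/‖a_1‖ = (-1, 3)/3.1623 = (-0.3162, 0.9487).
r_{12} = e_1·a_2 = 0.6325.
u_2 = a_2 − 0.6325·e_1 = (1.2000, 0.4000).

u_2 = (1.2000, 0.4000)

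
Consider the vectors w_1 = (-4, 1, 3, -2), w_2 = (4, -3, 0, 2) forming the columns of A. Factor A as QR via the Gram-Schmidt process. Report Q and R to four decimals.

e_1 = w_1/‖w_1‖ = (-4, 1, 3, -2)/5.4772 = (-0.7303, 0.1826, 0.5477, -0.3651).
r_{12} = e_1·w_2 = -4.1992.
u_2 = w_2 + 4.1992·e_1 = (0.9333, -2.2333, 2.3000, 0.4667).
‖u_2‖ = 3.3714, so e_2 = (0.2768, -0.6624, 0.6822, 0.1384).

Q = [[-0.7303, 0.2768], [0.1826, -0.6624], [0.5477, 0.6822], [-0.3651, 0.1384]], R = [[5.4772, -4.1992], [0.0000, 3.3714]]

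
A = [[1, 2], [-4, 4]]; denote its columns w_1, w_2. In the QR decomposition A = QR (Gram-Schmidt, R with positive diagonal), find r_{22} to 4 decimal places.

q_1 = w_1/‖w_1‖ = (1, -4)/4.1231 = (0.2425, -0.9701).
r_{12} = q_1·w_2 = -3.3955.
u_2 = w_2 + 3.3955·q_1 = (2.8235, 0.7059).
r_{22} = ‖u_2‖ = 2.9104.

r_{22} = 2.9104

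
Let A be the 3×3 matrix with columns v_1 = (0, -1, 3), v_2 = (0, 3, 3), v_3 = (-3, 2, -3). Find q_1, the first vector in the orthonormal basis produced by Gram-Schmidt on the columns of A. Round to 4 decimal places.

q_1 = v_1/‖v_1‖ = (0, -1, 3)/3.1623 = (0.0000, -0.3162, 0.9487).

q_1 = (0.0000, -0.3162, 0.9487)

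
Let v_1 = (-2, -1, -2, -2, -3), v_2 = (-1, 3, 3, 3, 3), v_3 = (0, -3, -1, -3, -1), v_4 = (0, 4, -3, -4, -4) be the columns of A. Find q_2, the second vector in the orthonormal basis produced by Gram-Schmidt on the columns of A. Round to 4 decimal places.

v_1 = (-2, -1, -2, -2, -3); ‖v_1‖ = 4.6904, so q_1 = (-0.4264, -0.2132, -0.4264, -0.4264, -0.6396).
q_1·v_2 = (-0.4264)·(-1) + (-0.2132)·3 + (-0.4264)·3 + (-0.4264)·3 + (-0.6396)·3 = -4.6904.
u_2 = v_2 + 4.6904·q_1 = (-3.0000, 2.0000, 1.0000, 1.0000, 0.0000).
‖u_2‖ = 3.8730, so q_2 = (-0.7746, 0.5164, 0.2582, 0.2582, 0.0000).

q_2 = (-0.7746, 0.5164, 0.2582, 0.2582, 0.0000)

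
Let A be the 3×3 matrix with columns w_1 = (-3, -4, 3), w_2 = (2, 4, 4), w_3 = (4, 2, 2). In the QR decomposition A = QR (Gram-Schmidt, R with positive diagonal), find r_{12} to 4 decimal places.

r_{12} = -1.7150

w_1 = (-3, -4, 3); ‖w_1‖ = 5.8310, so q_1 = (-0.5145, -0.6860, 0.5145).
r_{12} = q_1·w_2 = -1.7150.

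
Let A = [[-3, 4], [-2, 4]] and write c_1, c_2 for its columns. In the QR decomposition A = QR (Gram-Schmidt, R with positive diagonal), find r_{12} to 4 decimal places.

c_1 = (-3, -2); ‖c_1‖ = 3.6056, so q_1 = (-0.8321, -0.5547).
r_{12} = q_1·c_2 = -5.5470.

r_{12} = -5.5470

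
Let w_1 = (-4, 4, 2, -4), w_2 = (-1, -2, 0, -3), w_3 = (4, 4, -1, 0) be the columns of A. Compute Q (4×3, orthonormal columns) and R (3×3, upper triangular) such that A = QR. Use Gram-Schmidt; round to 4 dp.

q_1 = w_1/‖w_1‖ = (-4, 4, 2, -4)/7.2111 = (-0.5547, 0.5547, 0.2774, -0.5547).
r_{12} = q_1·w_2 = 1.1094.
u_2 = w_2 − 1.1094·q_1 = (-0.3846, -2.6154, -0.3077, -2.3846).
‖u_2‖ = 3.5734, so q_2 = (-0.1076, -0.7319, -0.0861, -0.6673).
r_{13} = q_1·w_3 = -0.2774; r_{23} = q_2·w_3 = -3.2720.
u_3 = w_3 + 0.2774·q_1 + 3.2720·q_2 = (3.4940, 1.7590, -1.2048, -2.3373).
‖u_3‖ = 4.7135, so q_3 = (0.7413, 0.3732, -0.2556, -0.4959).

Q = [[-0.5547, -0.1076, 0.7413], [0.5547, -0.7319, 0.3732], [0.2774, -0.0861, -0.2556], [-0.5547, -0.6673, -0.4959]], R = [[7.2111, 1.1094, -0.2774], [0.0000, 3.5734, -3.2720], [0.0000, 0.0000, 4.7135]]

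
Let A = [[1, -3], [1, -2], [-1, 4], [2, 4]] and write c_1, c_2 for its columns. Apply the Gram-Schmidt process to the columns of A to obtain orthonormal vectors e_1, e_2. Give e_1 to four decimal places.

e_1 = c_1/‖c_1‖ = (1, 1, -1, 2)/2.6458 = (0.3780, 0.3780, -0.3780, 0.7559).

e_1 = (0.3780, 0.3780, -0.3780, 0.7559)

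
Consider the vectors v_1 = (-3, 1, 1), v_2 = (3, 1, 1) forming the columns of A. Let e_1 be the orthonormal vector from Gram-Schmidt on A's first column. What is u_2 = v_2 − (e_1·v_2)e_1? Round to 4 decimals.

v_1 = (-3, 1, 1); ‖v_1‖ = 3.3166, so e_1 = (-0.9045, 0.3015, 0.3015).
e_1·v_2 = (-0.9045)·3 + 0.3015·1 + 0.3015·1 = -2.1106.
u_2 = v_2 + 2.1106·e_1 = (1.0909, 1.6364, 1.6364).

u_2 = (1.0909, 1.6364, 1.6364)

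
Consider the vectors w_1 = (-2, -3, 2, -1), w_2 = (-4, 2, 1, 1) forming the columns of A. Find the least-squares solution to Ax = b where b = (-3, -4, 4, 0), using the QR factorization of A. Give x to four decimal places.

w_1 = (-2, -3, 2, -1); ‖w_1‖ = 4.2426, so e_1 = (-0.4714, -0.7071, 0.4714, -0.2357).
e_1·w_2 = (-0.4714)·(-4) + (-0.7071)·2 + 0.4714·1 + (-0.2357)·1 = 0.7071.
u_2 = w_2 − 0.7071·e_1 = (-3.6667, 2.5000, 0.6667, 1.1667).
‖u_2‖ = 4.6368, so e_2 = (-0.7908, 0.5392, 0.1438, 0.2516).
Qᵀb = (6.1283, 0.7908).
Back-substitute: x_2 = 0.7908/4.6368 = 0.1705.
x_1 = (6.1283 − 0.7071·0.1705)/4.2426 = 1.4160.

x = (1.4160, 0.1705)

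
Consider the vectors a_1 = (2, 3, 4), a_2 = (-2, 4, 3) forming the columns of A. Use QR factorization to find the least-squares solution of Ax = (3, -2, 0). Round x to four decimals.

a_1 = (2, 3, 4); ‖a_1‖ = 5.3852, so e_1 = (0.3714, 0.5571, 0.7428).
e_1·a_2 = 0.3714·(-2) + 0.5571·4 + 0.7428·3 = 3.7139.
u_2 = a_2 − 3.7139·e_1 = (-3.3793, 1.9310, 0.2414).
‖u_2‖ = 3.8996, so e_2 = (-0.8666, 0.4952, 0.0619).
Qᵀb = (0.0000, -3.5901).
Back-substitute: x_2 = -3.5901/3.8996 = -0.9206.
x_1 = (0.0000 − 3.7139·(-0.9206))/5.3852 = 0.6349.

x = (0.6349, -0.9206)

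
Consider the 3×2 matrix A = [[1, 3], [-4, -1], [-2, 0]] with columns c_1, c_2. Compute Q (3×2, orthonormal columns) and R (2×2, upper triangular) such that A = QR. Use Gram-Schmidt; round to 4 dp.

c_1 = (1, -4, -2); ‖c_1‖ = 4.5826, so e_1 = (0.2182, -0.8729, -0.4364).
e_1·c_2 = 0.2182·3 + (-0.8729)·(-1) + (-0.4364)·0 = 1.5275.
u_2 = c_2 − 1.5275·e_1 = (2.6667, 0.3333, 0.6667).
‖u_2‖ = 2.7689, so e_2 = (0.9631, 0.1204, 0.2408).

Q = [[0.2182, 0.9631], [-0.8729, 0.1204], [-0.4364, 0.2408]], R = [[4.5826, 1.5275], [0.0000, 2.7689]]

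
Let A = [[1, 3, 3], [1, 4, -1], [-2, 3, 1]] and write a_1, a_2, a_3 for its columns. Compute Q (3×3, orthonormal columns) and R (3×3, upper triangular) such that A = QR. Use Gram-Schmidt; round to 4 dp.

q_1 = a_1/‖a_1‖ = (1, 1, -2)/2.4495 = (0.4082, 0.4082, -0.8165).
r_{12} = q_1·a_2 = 0.4082.
u_2 = a_2 − 0.4082·q_1 = (2.8333, 3.8333, 3.3333).
‖u_2‖ = 5.8166, so q_2 = (0.4871, 0.6590, 0.5731).
r_{13} = q_1·a_3 = 0.0000; r_{23} = q_2·a_3 = 1.3754.
u_3 = a_3 + 0.0000·q_1 − 1.3754·q_2 = (2.3300, -1.9064, 0.2118).
‖u_3‖ = 3.0180, so q_3 = (0.7720, -0.6317, 0.0702).

Q = [[0.4082, 0.4871, 0.7720], [0.4082, 0.6590, -0.6317], [-0.8165, 0.5731, 0.0702]], R = [[2.4495, 0.4082, 0.0000], [0.0000, 5.8166, 1.3754], [0.0000, 0.0000, 3.0180]]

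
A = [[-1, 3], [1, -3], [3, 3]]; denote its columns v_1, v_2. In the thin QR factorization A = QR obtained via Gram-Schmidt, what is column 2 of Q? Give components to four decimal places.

q_2 = (0.6396, -0.6396, 0.4264)

v_1 = (-1, 1, 3); ‖v_1‖ = 3.3166, so q_1 = (-0.3015, 0.3015, 0.9045).
q_1·v_2 = (-0.3015)·3 + 0.3015·(-3) + 0.9045·3 = 0.9045.
u_2 = v_2 − 0.9045·q_1 = (3.2727, -3.2727, 2.1818).
‖u_2‖ = 5.1168, so q_2 = (0.6396, -0.6396, 0.4264).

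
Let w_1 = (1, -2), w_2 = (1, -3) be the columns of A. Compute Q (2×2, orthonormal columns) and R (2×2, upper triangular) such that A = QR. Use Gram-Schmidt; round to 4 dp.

w_1 = (1, -2); ‖w_1‖ = 2.2361, so q_1 = (0.4472, -0.8944).
q_1·w_2 = 0.4472·1 + (-0.8944)·(-3) = 3.1305.
u_2 = w_2 − 3.1305·q_1 = (-0.4000, -0.2000).
‖u_2‖ = 0.4472, so q_2 = (-0.8944, -0.4472).

Q = [[0.4472, -0.8944], [-0.8944, -0.4472]], R = [[2.2361, 3.1305], [0.0000, 0.4472]]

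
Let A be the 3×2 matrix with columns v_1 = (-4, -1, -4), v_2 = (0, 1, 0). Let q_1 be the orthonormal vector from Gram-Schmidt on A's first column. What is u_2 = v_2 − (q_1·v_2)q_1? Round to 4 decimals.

u_2 = (-0.1212, 0.9697, -0.1212)

q_1 = v_1/‖v_1‖ = (-4, -1, -4)/5.7446 = (-0.6963, -0.1741, -0.6963).
r_{12} = q_1·v_2 = -0.1741.
u_2 = v_2 + 0.1741·q_1 = (-0.1212, 0.9697, -0.1212).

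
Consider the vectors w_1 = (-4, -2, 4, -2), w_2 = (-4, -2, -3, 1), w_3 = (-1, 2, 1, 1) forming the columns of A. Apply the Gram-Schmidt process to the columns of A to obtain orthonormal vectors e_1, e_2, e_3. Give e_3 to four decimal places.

e_3 = (-0.4123, 0.7584, 0.1989, 0.4640)

w_1 = (-4, -2, 4, -2); ‖w_1‖ = 6.3246, so e_1 = (-0.6325, -0.3162, 0.6325, -0.3162).
e_1·w_2 = (-0.6325)·(-4) + (-0.3162)·(-2) + 0.6325·(-3) + (-0.3162)·1 = 0.9487.
u_2 = w_2 − 0.9487·e_1 = (-3.4000, -1.7000, -3.6000, 1.3000).
‖u_2‖ = 5.3944, so e_2 = (-0.6303, -0.3151, -0.6674, 0.2410).
e_1·w_3 = (-0.6325)·(-1) + (-0.3162)·2 + 0.6325·1 + (-0.3162)·1 = 0.3162; e_2·w_3 = (-0.6303)·(-1) + (-0.3151)·2 + (-0.6674)·1 + 0.2410·1 = -0.4264.
u_3 = w_3 − 0.3162·e_1 + 0.4264·e_2 = (-1.0687, 1.9656, 0.5155, 1.2027).
‖u_3‖ = 2.5920, so e_3 = (-0.4123, 0.7584, 0.1989, 0.4640).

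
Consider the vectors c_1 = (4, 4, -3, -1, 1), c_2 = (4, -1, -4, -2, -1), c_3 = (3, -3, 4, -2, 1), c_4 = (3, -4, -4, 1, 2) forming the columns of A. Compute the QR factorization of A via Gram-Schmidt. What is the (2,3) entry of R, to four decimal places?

r_{23} = 1.4931

e_1 = c_1/‖c_1‖ = (4, 4, -3, -1, 1)/6.5574 = (0.6100, 0.6100, -0.4575, -0.1525, 0.1525).
r_{12} = e_1·c_2 = 3.8125.
u_2 = c_2 − 3.8125·e_1 = (1.6744, -3.3256, -2.2558, -1.4186, -1.5814).
‖u_2‖ = 4.8441, so e_2 = (0.3457, -0.6865, -0.4657, -0.2929, -0.3265).
r_{23} = e_2·c_3 = 1.4931.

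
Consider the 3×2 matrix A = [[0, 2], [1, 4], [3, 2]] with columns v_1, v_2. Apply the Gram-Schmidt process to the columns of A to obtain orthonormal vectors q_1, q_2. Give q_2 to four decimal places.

q_2 = (0.5345, 0.8018, -0.2673)

q_1 = v_1/‖v_1‖ = (0, 1, 3)/3.1623 = (0.0000, 0.3162, 0.9487).
r_{12} = q_1·v_2 = 3.1623.
u_2 = v_2 − 3.1623·q_1 = (2.0000, 3.0000, -1.0000).
‖u_2‖ = 3.7417, so q_2 = (0.5345, 0.8018, -0.2673).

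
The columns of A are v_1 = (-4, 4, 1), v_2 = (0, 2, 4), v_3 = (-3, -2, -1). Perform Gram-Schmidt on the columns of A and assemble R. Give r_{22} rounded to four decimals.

r_{22} = 3.9543

e_1 = v_1/‖v_1‖ = (-4, 4, 1)/5.7446 = (-0.6963, 0.6963, 0.1741).
r_{12} = e_1·v_2 = 2.0889.
u_2 = v_2 − 2.0889·e_1 = (1.4545, 0.5455, 3.6364).
r_{22} = ‖u_2‖ = 3.9543.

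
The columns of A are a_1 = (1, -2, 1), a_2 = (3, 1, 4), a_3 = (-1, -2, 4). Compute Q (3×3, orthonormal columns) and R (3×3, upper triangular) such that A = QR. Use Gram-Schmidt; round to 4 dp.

q_1 = a_1/‖a_1‖ = (1, -2, 1)/2.4495 = (0.4082, -0.8165, 0.4082).
r_{12} = q_1·a_2 = 2.0412.
u_2 = a_2 − 2.0412·q_1 = (2.1667, 2.6667, 3.1667).
‖u_2‖ = 4.6726, so q_2 = (0.4637, 0.5707, 0.6777).
r_{13} = q_1·a_3 = 2.8577; r_{23} = q_2·a_3 = 1.1057.
u_3 = a_3 − 2.8577·q_1 − 1.1057·q_2 = (-2.6794, -0.2977, 2.0840).
‖u_3‖ = 3.4074, so q_3 = (-0.7863, -0.0874, 0.6116).

Q = [[0.4082, 0.4637, -0.7863], [-0.8165, 0.5707, -0.0874], [0.4082, 0.6777, 0.6116]], R = [[2.4495, 2.0412, 2.8577], [0.0000, 4.6726, 1.1057], [0.0000, 0.0000, 3.4074]]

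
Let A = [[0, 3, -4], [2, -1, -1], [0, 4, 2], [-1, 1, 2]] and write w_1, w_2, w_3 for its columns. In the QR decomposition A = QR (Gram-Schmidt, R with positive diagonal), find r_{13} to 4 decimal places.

r_{13} = -1.7889

e_1 = w_1/‖w_1‖ = (0, 2, 0, -1)/2.2361 = (0.0000, 0.8944, 0.0000, -0.4472).
r_{13} = e_1·w_3 = -1.7889.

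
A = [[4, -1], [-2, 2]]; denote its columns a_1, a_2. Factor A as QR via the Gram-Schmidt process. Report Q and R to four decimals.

a_1 = (4, -2); ‖a_1‖ = 4.4721, so q_1 = (0.8944, -0.4472).
q_1·a_2 = 0.8944·(-1) + (-0.4472)·2 = -1.7889.
u_2 = a_2 + 1.7889·q_1 = (0.6000, 1.2000).
‖u_2‖ = 1.3416, so q_2 = (0.4472, 0.8944).

Q = [[0.8944, 0.4472], [-0.4472, 0.8944]], R = [[4.4721, -1.7889], [0.0000, 1.3416]]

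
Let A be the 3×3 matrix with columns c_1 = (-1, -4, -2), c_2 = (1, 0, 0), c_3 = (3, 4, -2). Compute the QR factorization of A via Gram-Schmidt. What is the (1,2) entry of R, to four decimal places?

c_1 = (-1, -4, -2); ‖c_1‖ = 4.5826, so e_1 = (-0.2182, -0.8729, -0.4364).
r_{12} = e_1·c_2 = -0.2182.

r_{12} = -0.2182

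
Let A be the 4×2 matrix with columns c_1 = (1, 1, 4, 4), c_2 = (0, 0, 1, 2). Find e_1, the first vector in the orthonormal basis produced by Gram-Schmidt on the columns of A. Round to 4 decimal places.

e_1 = c_1/‖c_1‖ = (1, 1, 4, 4)/5.8310 = (0.1715, 0.1715, 0.6860, 0.6860).

e_1 = (0.1715, 0.1715, 0.6860, 0.6860)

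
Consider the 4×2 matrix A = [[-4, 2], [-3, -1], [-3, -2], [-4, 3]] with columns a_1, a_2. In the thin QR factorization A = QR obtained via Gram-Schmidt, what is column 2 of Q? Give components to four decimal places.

q_1 = a_1/‖a_1‖ = (-4, -3, -3, -4)/7.0711 = (-0.5657, -0.4243, -0.4243, -0.5657).
r_{12} = q_1·a_2 = -1.5556.
u_2 = a_2 + 1.5556·q_1 = (1.1200, -1.6600, -2.6600, 2.1200).
‖u_2‖ = 3.9472, so q_2 = (0.2837, -0.4206, -0.6739, 0.5371).

q_2 = (0.2837, -0.4206, -0.6739, 0.5371)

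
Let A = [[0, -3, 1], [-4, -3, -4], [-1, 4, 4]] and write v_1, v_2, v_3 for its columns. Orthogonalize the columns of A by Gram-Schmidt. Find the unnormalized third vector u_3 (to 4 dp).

v_1 = (0, -4, -1); ‖v_1‖ = 4.1231, so q_1 = (0.0000, -0.9701, -0.2425).
q_1·v_2 = 0.0000·(-3) + (-0.9701)·(-3) + (-0.2425)·4 = 1.9403.
u_2 = v_2 − 1.9403·q_1 = (-3.0000, -1.1176, 4.4706).
‖u_2‖ = 5.4987, so q_2 = (-0.5456, -0.2033, 0.8130).
q_1·v_3 = 0.0000·1 + (-0.9701)·(-4) + (-0.2425)·4 = 2.9104; q_2·v_3 = (-0.5456)·1 + (-0.2033)·(-4) + 0.8130·4 = 3.5196.
u_3 = v_3 − 2.9104·q_1 − 3.5196·q_2 = (2.9202, -0.4611, 1.8444).

u_3 = (2.9202, -0.4611, 1.8444)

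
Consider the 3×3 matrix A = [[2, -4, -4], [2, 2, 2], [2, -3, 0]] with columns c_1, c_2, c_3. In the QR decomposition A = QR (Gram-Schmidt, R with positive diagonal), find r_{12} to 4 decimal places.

e_1 = c_1/‖c_1‖ = (2, 2, 2)/3.4641 = (0.5774, 0.5774, 0.5774).
r_{12} = e_1·c_2 = -2.8868.

r_{12} = -2.8868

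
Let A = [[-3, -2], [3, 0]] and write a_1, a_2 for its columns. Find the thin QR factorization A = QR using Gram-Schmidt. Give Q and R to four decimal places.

e_1 = a_1/‖a_1‖ = (-3, 3)/4.2426 = (-0.7071, 0.7071).
r_{12} = e_1·a_2 = 1.4142.
u_2 = a_2 − 1.4142·e_1 = (-1.0000, -1.0000).
‖u_2‖ = 1.4142, so e_2 = (-0.7071, -0.7071).

Q = [[-0.7071, -0.7071], [0.7071, -0.7071]], R = [[4.2426, 1.4142], [0.0000, 1.4142]]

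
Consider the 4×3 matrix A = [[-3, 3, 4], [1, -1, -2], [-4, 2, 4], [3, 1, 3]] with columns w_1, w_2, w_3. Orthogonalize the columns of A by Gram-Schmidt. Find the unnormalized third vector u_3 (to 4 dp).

u_3 = (-1.0000, -0.3333, 1.0667, 0.5333)

w_1 = (-3, 1, -4, 3); ‖w_1‖ = 5.9161, so e_1 = (-0.5071, 0.1690, -0.6761, 0.5071).
e_1·w_2 = (-0.5071)·3 + 0.1690·(-1) + (-0.6761)·2 + 0.5071·1 = -2.5355.
u_2 = w_2 + 2.5355·e_1 = (1.7143, -0.5714, 0.2857, 2.2857).
‖u_2‖ = 2.9277, so e_2 = (0.5855, -0.1952, 0.0976, 0.7807).
e_1·w_3 = (-0.5071)·4 + 0.1690·(-2) + (-0.6761)·4 + 0.5071·3 = -3.5496; e_2·w_3 = 0.5855·4 + (-0.1952)·(-2) + 0.0976·4 + 0.7807·3 = 5.4650.
u_3 = w_3 + 3.5496·e_1 − 5.4650·e_2 = (-1.0000, -0.3333, 1.0667, 0.5333).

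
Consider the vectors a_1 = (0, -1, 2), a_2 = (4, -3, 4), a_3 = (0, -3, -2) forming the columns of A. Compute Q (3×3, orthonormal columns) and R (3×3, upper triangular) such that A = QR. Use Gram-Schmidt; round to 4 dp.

Q = [[0.0000, 0.9759, -0.2182], [-0.4472, -0.1952, -0.8729], [0.8944, -0.0976, -0.4364]], R = [[2.2361, 4.9193, -0.4472], [0.0000, 4.0988, 0.7807], [0.0000, 0.0000, 3.4915]]

a_1 = (0, -1, 2); ‖a_1‖ = 2.2361, so q_1 = (0.0000, -0.4472, 0.8944).
q_1·a_2 = 0.0000·4 + (-0.4472)·(-3) + 0.8944·4 = 4.9193.
u_2 = a_2 − 4.9193·q_1 = (4.0000, -0.8000, -0.4000).
‖u_2‖ = 4.0988, so q_2 = (0.9759, -0.1952, -0.0976).
q_1·a_3 = 0.0000·0 + (-0.4472)·(-3) + 0.8944·(-2) = -0.4472; q_2·a_3 = 0.9759·0 + (-0.1952)·(-3) + (-0.0976)·(-2) = 0.7807.
u_3 = a_3 + 0.4472·q_1 − 0.7807·q_2 = (-0.7619, -3.0476, -1.5238).
‖u_3‖ = 3.4915, so q_3 = (-0.2182, -0.8729, -0.4364).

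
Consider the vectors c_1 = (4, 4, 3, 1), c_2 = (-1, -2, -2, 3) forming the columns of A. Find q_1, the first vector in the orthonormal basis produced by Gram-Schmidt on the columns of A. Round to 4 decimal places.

c_1 = (4, 4, 3, 1); ‖c_1‖ = 6.4807, so q_1 = (0.6172, 0.6172, 0.4629, 0.1543).

q_1 = (0.6172, 0.6172, 0.4629, 0.1543)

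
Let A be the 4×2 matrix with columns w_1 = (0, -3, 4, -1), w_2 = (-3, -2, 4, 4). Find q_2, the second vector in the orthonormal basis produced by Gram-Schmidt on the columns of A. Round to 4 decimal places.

w_1 = (0, -3, 4, -1); ‖w_1‖ = 5.0990, so q_1 = (0.0000, -0.5883, 0.7845, -0.1961).
q_1·w_2 = 0.0000·(-3) + (-0.5883)·(-2) + 0.7845·4 + (-0.1961)·4 = 3.5301.
u_2 = w_2 − 3.5301·q_1 = (-3.0000, 0.0769, 1.2308, 4.6923).
‖u_2‖ = 5.7042, so q_2 = (-0.5259, 0.0135, 0.2158, 0.8226).

q_2 = (-0.5259, 0.0135, 0.2158, 0.8226)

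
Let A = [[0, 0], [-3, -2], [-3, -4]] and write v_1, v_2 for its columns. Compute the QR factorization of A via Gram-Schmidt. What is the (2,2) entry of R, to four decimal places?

v_1 = (0, -3, -3); ‖v_1‖ = 4.2426, so e_1 = (0.0000, -0.7071, -0.7071).
e_1·v_2 = 0.0000·0 + (-0.7071)·(-2) + (-0.7071)·(-4) = 4.2426.
u_2 = v_2 − 4.2426·e_1 = (0.0000, 1.0000, -1.0000).
r_{22} = ‖u_2‖ = 1.4142.

r_{22} = 1.4142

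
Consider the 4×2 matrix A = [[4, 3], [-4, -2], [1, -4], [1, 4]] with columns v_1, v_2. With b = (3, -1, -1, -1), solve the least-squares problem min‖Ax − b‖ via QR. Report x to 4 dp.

x = (0.3628, 0.0832)

v_1 = (4, -4, 1, 1); ‖v_1‖ = 5.8310, so e_1 = (0.6860, -0.6860, 0.1715, 0.1715).
e_1·v_2 = 0.6860·3 + (-0.6860)·(-2) + 0.1715·(-4) + 0.1715·4 = 3.4300.
u_2 = v_2 − 3.4300·e_1 = (0.6471, 0.3529, -4.5882, 3.4118).
‖u_2‖ = 5.7650, so e_2 = (0.1122, 0.0612, -0.7959, 0.5918).
Qᵀb = (2.4010, 0.4796).
Back-substitute: x_2 = 0.4796/5.7650 = 0.0832.
x_1 = (2.4010 − 3.4300·0.0832)/5.8310 = 0.3628.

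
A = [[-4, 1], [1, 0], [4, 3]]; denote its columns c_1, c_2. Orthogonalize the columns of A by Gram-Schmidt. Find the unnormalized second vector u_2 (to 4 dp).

c_1 = (-4, 1, 4); ‖c_1‖ = 5.7446, so q_1 = (-0.6963, 0.1741, 0.6963).
q_1·c_2 = (-0.6963)·1 + 0.1741·0 + 0.6963·3 = 1.3926.
u_2 = c_2 − 1.3926·q_1 = (1.9697, -0.2424, 2.0303).

u_2 = (1.9697, -0.2424, 2.0303)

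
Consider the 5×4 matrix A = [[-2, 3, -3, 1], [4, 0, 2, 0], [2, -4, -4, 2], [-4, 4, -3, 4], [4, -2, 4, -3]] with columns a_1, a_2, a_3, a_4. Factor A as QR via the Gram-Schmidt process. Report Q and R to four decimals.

e_1 = a_1/‖a_1‖ = (-2, 4, 2, -4, 4)/7.4833 = (-0.2673, 0.5345, 0.2673, -0.5345, 0.5345).
r_{12} = e_1·a_2 = -5.0780.
u_2 = a_2 + 5.0780·e_1 = (1.6429, 2.7143, -2.6429, 1.2857, 0.7143).
‖u_2‖ = 4.3834, so e_2 = (0.3748, 0.6192, -0.6029, 0.2933, 0.1630).
r_{13} = e_1·a_3 = 4.5434; r_{23} = e_2·a_3 = 2.2976.
u_3 = a_3 − 4.5434·e_1 − 2.2976·e_2 = (-2.6468, -1.8513, -3.8290, -1.2454, 1.1970).
‖u_3‖ = 5.2989, so e_3 = (-0.4995, -0.3494, -0.7226, -0.2350, 0.2259).
r_{14} = e_1·a_4 = -3.4744; r_{24} = e_2·a_4 = -0.1467; r_{34} = e_3·a_4 = -3.5625.
u_4 = a_4 + 3.4744·e_1 + 0.1467·e_2 + 3.5625·e_3 = (-1.6531, 0.7033, 0.2659, 1.3486, -0.3142).
‖u_4‖ = 2.2838, so e_4 = (-0.7239, 0.3080, 0.1164, 0.5905, -0.1376).

Q = [[-0.2673, 0.3748, -0.4995, -0.7239], [0.5345, 0.6192, -0.3494, 0.3080], [0.2673, -0.6029, -0.7226, 0.1164], [-0.5345, 0.2933, -0.2350, 0.5905], [0.5345, 0.1630, 0.2259, -0.1376]], R = [[7.4833, -5.0780, 4.5434, -3.4744], [0.0000, 4.3834, 2.2976, -0.1467], [0.0000, 0.0000, 5.2989, -3.5625], [0.0000, 0.0000, 0.0000, 2.2838]]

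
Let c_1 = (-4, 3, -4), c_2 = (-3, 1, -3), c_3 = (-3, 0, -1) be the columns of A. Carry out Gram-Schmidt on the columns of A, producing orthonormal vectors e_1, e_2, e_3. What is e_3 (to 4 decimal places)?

e_1 = c_1/‖c_1‖ = (-4, 3, -4)/6.4031 = (-0.6247, 0.4685, -0.6247).
r_{12} = e_1·c_2 = 4.2167.
u_2 = c_2 − 4.2167·e_1 = (-0.3659, -0.9756, -0.3659).
‖u_2‖ = 1.1043, so e_2 = (-0.3313, -0.8835, -0.3313).
r_{13} = e_1·c_3 = 2.4988; r_{23} = e_2·c_3 = 1.3252.
u_3 = c_3 − 2.4988·e_1 − 1.3252·e_2 = (-1.0000, 0.0000, 1.0000).
‖u_3‖ = 1.4142, so e_3 = (-0.7071, 0.0000, 0.7071).

e_3 = (-0.7071, 0.0000, 0.7071)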